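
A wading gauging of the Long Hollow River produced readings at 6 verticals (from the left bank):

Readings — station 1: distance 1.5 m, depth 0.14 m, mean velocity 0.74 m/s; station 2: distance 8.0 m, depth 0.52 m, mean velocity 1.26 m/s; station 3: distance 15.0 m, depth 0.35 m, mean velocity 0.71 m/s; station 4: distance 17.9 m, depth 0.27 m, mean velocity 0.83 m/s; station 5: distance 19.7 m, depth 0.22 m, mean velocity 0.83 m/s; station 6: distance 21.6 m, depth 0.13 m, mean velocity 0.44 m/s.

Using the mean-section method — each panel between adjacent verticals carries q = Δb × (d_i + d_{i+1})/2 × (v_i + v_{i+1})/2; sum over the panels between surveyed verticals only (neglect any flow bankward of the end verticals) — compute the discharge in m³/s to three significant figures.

Panel 1-2: Δb = 6.5 m, d̄ = (0.14+0.52)/2 = 0.33, v̄ = (0.74+1.26)/2 = 1 → q = 6.5×0.33×1 = 2.145 m³/s
Panel 2-3: Δb = 7 m, d̄ = (0.52+0.35)/2 = 0.435, v̄ = (1.26+0.71)/2 = 0.985 → q = 7×0.435×0.985 = 2.999 m³/s
Panel 3-4: Δb = 2.9 m, d̄ = (0.35+0.27)/2 = 0.31, v̄ = (0.71+0.83)/2 = 0.77 → q = 2.9×0.31×0.77 = 0.6922 m³/s
Panel 4-5: Δb = 1.8 m, d̄ = (0.27+0.22)/2 = 0.245, v̄ = (0.83+0.83)/2 = 0.83 → q = 1.8×0.245×0.83 = 0.3660 m³/s
Panel 5-6: Δb = 1.9 m, d̄ = (0.22+0.13)/2 = 0.175, v̄ = (0.83+0.44)/2 = 0.635 → q = 1.9×0.175×0.635 = 0.2111 m³/s
Q = Σ q = 6.414 m³/s

6.41 m³/s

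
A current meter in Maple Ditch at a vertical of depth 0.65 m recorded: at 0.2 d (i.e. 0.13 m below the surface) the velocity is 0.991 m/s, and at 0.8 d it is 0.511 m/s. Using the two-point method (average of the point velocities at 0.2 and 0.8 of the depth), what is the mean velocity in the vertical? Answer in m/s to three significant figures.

0.751 m/s

v̄ = (0.991 + 0.511) / 2 = 0.7510 m/s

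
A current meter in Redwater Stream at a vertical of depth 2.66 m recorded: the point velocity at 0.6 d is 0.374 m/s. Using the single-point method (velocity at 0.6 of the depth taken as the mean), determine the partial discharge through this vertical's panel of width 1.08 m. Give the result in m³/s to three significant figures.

v̄ = v₀.₆ = 0.374 m/s
q = v̄ × d × w = 0.3740 × 2.66 × 1.08 = 1.074 m³/s

1.07 m³/s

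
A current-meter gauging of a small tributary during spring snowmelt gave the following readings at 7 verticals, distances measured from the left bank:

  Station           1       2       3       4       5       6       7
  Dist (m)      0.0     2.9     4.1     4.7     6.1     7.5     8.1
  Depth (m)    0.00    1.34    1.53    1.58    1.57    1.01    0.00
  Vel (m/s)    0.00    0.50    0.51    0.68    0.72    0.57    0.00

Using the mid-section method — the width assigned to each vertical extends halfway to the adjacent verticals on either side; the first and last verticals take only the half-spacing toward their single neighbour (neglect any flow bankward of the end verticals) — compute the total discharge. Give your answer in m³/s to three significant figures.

5.31 m³/s

w_2 = (4.1 − 0.0)/2 = 2.05 m; q_2 = 0.50 × 1.34 × 2.05 = 1.374 m³/s
w_3 = (4.7 − 2.9)/2 = 0.9 m; q_3 = 0.51 × 1.53 × 0.9 = 0.7023 m³/s
w_4 = (6.1 − 4.1)/2 = 1 m; q_4 = 0.68 × 1.58 × 1 = 1.074 m³/s
w_5 = (7.5 − 4.7)/2 = 1.4 m; q_5 = 0.72 × 1.57 × 1.4 = 1.583 m³/s
w_6 = (8.1 − 6.1)/2 = 1 m; q_6 = 0.57 × 1.01 × 1 = 0.5757 m³/s
Stations 1, 7 contribute zero (depth or velocity is 0).
Q = Σ qᵢ = 5.308 m³/s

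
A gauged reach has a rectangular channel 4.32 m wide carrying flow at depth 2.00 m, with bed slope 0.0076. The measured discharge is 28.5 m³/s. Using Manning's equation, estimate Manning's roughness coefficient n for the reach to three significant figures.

A = b·y = 4.32 × 2.00 = 8.640 m²
P = b + 2y = 4.32 + 2×2.00 = 8.320 m
R = A/P = 8.640/8.320 = 1.038 m
n = (1/Q)·A·R^(2/3)·S^(1/2) = (1/28.5) × 8.640 × 1.025 × 0.08718 = 0.02710

0.0271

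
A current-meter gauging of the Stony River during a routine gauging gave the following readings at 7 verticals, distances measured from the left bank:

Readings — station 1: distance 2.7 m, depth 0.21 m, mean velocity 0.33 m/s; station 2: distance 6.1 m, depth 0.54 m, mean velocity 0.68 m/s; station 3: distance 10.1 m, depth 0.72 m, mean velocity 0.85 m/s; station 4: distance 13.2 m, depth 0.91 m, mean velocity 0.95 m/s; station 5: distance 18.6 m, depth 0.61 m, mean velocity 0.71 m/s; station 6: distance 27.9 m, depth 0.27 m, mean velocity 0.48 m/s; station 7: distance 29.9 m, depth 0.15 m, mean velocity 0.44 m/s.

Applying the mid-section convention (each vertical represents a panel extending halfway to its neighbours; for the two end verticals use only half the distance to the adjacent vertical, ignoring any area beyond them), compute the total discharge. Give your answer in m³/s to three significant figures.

11.3 m³/s

w_1 = (6.1 − 2.7)/2 = 1.7 m; q_1 = 0.33 × 0.21 × 1.7 = 0.1178 m³/s
w_2 = (10.1 − 2.7)/2 = 3.7 m; q_2 = 0.68 × 0.54 × 3.7 = 1.359 m³/s
w_3 = (13.2 − 6.1)/2 = 3.55 m; q_3 = 0.85 × 0.72 × 3.55 = 2.173 m³/s
w_4 = (18.6 − 10.1)/2 = 4.25 m; q_4 = 0.95 × 0.91 × 4.25 = 3.674 m³/s
w_5 = (27.9 − 13.2)/2 = 7.35 m; q_5 = 0.71 × 0.61 × 7.35 = 3.183 m³/s
w_6 = (29.9 − 18.6)/2 = 5.65 m; q_6 = 0.48 × 0.27 × 5.65 = 0.7322 m³/s
w_7 = (29.9 − 27.9)/2 = 1 m; q_7 = 0.44 × 0.15 × 1 = 0.06600 m³/s
Q = Σ qᵢ = 11.30 m³/s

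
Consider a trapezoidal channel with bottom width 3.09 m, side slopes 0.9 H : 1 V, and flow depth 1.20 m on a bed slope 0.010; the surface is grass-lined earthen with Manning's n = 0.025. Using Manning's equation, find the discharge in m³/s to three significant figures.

A = (b + z·y)·y = (3.09 + 0.9×1.20)×1.20 = 5.004 m²
P = b + 2y√(1+z²) = 3.09 + 2×1.20×√(1+0.9²) = 6.319 m
R = A/P = 5.004/6.319 = 0.7919 m
Q = (1/n)·A·R^(2/3)·S^(1/2) = (1/0.025) × 5.004 × 0.7919^(2/3) × 0.010^(1/2) = 17.13 m³/s

17.1 m³/s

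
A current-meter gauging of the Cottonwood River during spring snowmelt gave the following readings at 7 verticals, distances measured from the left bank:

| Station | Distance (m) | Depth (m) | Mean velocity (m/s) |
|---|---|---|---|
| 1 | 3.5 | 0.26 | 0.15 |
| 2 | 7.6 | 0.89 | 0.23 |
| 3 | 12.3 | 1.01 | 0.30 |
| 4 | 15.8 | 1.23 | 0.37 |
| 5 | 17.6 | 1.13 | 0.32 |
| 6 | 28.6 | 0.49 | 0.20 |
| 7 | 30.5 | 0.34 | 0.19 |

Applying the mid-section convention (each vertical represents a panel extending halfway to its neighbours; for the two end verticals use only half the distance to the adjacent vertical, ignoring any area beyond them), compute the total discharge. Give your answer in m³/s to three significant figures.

w_1 = (7.6 − 3.5)/2 = 2.05 m; q_1 = 0.15 × 0.26 × 2.05 = 0.07995 m³/s
w_2 = (12.3 − 3.5)/2 = 4.4 m; q_2 = 0.23 × 0.89 × 4.4 = 0.9007 m³/s
w_3 = (15.8 − 7.6)/2 = 4.1 m; q_3 = 0.30 × 1.01 × 4.1 = 1.242 m³/s
w_4 = (17.6 − 12.3)/2 = 2.65 m; q_4 = 0.37 × 1.23 × 2.65 = 1.206 m³/s
w_5 = (28.6 − 15.8)/2 = 6.4 m; q_5 = 0.32 × 1.13 × 6.4 = 2.314 m³/s
w_6 = (30.5 − 17.6)/2 = 6.45 m; q_6 = 0.20 × 0.49 × 6.45 = 0.6321 m³/s
w_7 = (30.5 − 28.6)/2 = 0.95 m; q_7 = 0.19 × 0.34 × 0.95 = 0.06137 m³/s
Q = Σ qᵢ = 6.437 m³/s

6.44 m³/s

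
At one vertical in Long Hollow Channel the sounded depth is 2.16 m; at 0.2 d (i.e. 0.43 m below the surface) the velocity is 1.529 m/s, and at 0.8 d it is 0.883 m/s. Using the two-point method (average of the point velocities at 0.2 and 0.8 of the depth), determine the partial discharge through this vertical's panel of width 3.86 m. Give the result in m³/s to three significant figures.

10.1 m³/s

v̄ = (1.529 + 0.883) / 2 = 1.206 m/s
q = v̄ × d × w = 1.206 × 2.16 × 3.86 = 10.06 m³/s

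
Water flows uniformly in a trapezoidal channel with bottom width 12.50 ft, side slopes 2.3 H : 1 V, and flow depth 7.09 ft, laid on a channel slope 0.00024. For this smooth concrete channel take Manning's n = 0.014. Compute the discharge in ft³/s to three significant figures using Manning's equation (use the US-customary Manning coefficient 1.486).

881 ft³/s

A = (b + z·y)·y = (12.50 + 2.3×7.09)×7.09 = 204.2 ft²
P = b + 2y√(1+z²) = 12.50 + 2×7.09×√(1+2.3²) = 48.06 ft
R = A/P = 204.2/48.06 = 4.249 ft
Q = (1.486/n)·A·R^(2/3)·S^(1/2) = (1.486/0.014) × 204.2 × 4.249^(2/3) × 0.00024^(1/2) = 881.1 ft³/s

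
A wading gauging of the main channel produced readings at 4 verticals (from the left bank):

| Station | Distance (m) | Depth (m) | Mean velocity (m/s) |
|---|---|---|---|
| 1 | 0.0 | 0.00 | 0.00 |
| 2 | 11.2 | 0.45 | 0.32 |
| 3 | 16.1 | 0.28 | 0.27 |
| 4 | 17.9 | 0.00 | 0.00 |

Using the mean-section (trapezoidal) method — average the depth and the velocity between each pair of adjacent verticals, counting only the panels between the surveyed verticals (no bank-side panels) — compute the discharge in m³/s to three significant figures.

0.965 m³/s

Panel 1-2: Δb = 11.2 m, d̄ = (0.00+0.45)/2 = 0.225, v̄ = (0.00+0.32)/2 = 0.16 → q = 11.2×0.225×0.16 = 0.4032 m³/s
Panel 2-3: Δb = 4.9 m, d̄ = (0.45+0.28)/2 = 0.365, v̄ = (0.32+0.27)/2 = 0.295 → q = 4.9×0.365×0.295 = 0.5276 m³/s
Panel 3-4: Δb = 1.8 m, d̄ = (0.28+0.00)/2 = 0.14, v̄ = (0.27+0.00)/2 = 0.135 → q = 1.8×0.14×0.135 = 0.03402 m³/s
Q = Σ q = 0.9648 m³/s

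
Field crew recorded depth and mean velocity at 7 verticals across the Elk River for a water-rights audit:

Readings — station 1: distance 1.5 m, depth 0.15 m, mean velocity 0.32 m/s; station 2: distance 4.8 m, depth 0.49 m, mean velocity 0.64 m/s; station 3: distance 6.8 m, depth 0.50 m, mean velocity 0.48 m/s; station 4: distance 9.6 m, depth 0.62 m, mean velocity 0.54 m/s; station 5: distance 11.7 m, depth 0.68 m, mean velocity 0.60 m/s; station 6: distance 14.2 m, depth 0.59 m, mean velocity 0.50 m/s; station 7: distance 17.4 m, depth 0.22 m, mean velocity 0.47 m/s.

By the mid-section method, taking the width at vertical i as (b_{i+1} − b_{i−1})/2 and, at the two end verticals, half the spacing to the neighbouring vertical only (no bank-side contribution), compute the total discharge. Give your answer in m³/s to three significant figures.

4.25 m³/s

w_1 = (4.8 − 1.5)/2 = 1.65 m; q_1 = 0.32 × 0.15 × 1.65 = 0.07920 m³/s
w_2 = (6.8 − 1.5)/2 = 2.65 m; q_2 = 0.64 × 0.49 × 2.65 = 0.8310 m³/s
w_3 = (9.6 − 4.8)/2 = 2.4 m; q_3 = 0.48 × 0.50 × 2.4 = 0.5760 m³/s
w_4 = (11.7 − 6.8)/2 = 2.45 m; q_4 = 0.54 × 0.62 × 2.45 = 0.8203 m³/s
w_5 = (14.2 − 9.6)/2 = 2.3 m; q_5 = 0.60 × 0.68 × 2.3 = 0.9384 m³/s
w_6 = (17.4 − 11.7)/2 = 2.85 m; q_6 = 0.50 × 0.59 × 2.85 = 0.8408 m³/s
w_7 = (17.4 − 14.2)/2 = 1.6 m; q_7 = 0.47 × 0.22 × 1.6 = 0.1654 m³/s
Q = Σ qᵢ = 4.251 m³/s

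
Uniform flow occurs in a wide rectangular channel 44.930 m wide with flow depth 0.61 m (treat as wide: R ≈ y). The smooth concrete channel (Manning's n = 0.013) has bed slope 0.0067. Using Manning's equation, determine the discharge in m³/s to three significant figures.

A = b·y = 44.930 × 0.61 = 27.41 m²
Wide channel: R ≈ y = 0.61 m
Q = (1/n)·A·R^(2/3)·S^(1/2) = (1/0.013) × 27.41 × 0.6100^(2/3) × 0.0067^(1/2) = 124.1 m³/s

124 m³/s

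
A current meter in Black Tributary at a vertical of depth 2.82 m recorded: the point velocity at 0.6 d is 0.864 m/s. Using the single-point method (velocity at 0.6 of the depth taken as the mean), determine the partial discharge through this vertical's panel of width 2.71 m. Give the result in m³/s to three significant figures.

6.60 m³/s

v̄ = v₀.₆ = 0.864 m/s
q = v̄ × d × w = 0.8640 × 2.82 × 2.71 = 6.603 m³/s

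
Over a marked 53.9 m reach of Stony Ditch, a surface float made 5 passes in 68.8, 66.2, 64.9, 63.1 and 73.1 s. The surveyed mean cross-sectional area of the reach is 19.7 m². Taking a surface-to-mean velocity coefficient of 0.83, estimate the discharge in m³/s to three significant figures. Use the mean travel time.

13.1 m³/s

t̄ = (68.8 + 66.2 + 64.9 + 63.1 + 73.1) / 5 = 67.22 s
v_surface = L / t̄ = 53.9 / 67.22 = 0.8018 m/s
v_mean = 0.83 × 0.8018 = 0.6655 m/s
Q = A × v_mean = 19.7 × 0.6655 = 13.11 m³/s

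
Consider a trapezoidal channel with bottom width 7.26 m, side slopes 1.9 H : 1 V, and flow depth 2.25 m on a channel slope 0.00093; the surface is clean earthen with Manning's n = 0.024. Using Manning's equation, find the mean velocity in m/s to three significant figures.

1.69 m/s

A = (b + z·y)·y = (7.26 + 1.9×2.25)×2.25 = 25.95 m²
P = b + 2y√(1+z²) = 7.26 + 2×2.25×√(1+1.9²) = 16.92 m
R = A/P = 25.95/16.92 = 1.534 m
Q = (1/n)·A·R^(2/3)·S^(1/2) = (1/0.024) × 25.95 × 1.534^(2/3) × 0.00093^(1/2) = 43.86 m³/s
V = Q/A = 43.86/25.95 = 1.690 m/s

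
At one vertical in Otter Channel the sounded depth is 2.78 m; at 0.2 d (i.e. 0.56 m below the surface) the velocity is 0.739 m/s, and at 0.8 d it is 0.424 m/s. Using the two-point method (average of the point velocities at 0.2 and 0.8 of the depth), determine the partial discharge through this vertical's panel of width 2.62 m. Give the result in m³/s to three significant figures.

4.24 m³/s

v̄ = (0.739 + 0.424) / 2 = 0.5815 m/s
q = v̄ × d × w = 0.5815 × 2.78 × 2.62 = 4.235 m³/s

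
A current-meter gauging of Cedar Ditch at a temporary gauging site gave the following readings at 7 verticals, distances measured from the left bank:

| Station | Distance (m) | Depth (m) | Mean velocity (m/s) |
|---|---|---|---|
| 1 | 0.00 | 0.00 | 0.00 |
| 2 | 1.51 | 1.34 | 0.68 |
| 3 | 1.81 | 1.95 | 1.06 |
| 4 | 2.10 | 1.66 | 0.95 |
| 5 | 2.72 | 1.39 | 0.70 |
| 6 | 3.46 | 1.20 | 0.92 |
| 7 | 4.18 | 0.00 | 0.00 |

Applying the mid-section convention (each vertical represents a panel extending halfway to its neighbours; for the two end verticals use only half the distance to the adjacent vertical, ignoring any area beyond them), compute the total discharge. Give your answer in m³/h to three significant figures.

13000 m³/h

w_2 = (1.81 − 0.00)/2 = 0.905 m; q_2 = 0.68 × 1.34 × 0.905 = 0.8246 m³/s
w_3 = (2.10 − 1.51)/2 = 0.295 m; q_3 = 1.06 × 1.95 × 0.295 = 0.6098 m³/s
w_4 = (2.72 − 1.81)/2 = 0.455 m; q_4 = 0.95 × 1.66 × 0.455 = 0.7175 m³/s
w_5 = (3.46 − 2.10)/2 = 0.68 m; q_5 = 0.70 × 1.39 × 0.68 = 0.6616 m³/s
w_6 = (4.18 − 2.72)/2 = 0.73 m; q_6 = 0.92 × 1.20 × 0.73 = 0.8059 m³/s
Stations 1, 7 contribute zero (depth or velocity is 0).
Q = Σ qᵢ = 3.619 m³/s
= 3.619 × 3600 = 13030 m³/h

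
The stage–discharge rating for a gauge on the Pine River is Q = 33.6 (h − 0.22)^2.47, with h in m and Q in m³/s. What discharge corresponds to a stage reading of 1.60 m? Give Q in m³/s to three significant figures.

74.4 m³/s

Q = 33.6 × (1.60 − 0.22)^2.47 = 33.6 × 1.38^2.47 = 74.45 m³/s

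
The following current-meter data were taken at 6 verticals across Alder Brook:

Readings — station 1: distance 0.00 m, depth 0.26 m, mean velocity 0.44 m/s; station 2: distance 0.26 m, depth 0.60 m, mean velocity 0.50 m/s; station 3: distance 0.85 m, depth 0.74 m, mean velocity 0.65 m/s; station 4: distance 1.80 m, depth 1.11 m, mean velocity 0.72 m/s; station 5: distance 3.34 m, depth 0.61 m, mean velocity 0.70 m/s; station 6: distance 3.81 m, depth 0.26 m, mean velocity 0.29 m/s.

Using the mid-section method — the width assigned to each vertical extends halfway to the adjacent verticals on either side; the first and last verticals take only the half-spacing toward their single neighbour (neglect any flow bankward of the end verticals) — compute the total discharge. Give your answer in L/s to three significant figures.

w_1 = (0.26 − 0.00)/2 = 0.13 m; q_1 = 0.44 × 0.26 × 0.13 = 0.01487 m³/s
w_2 = (0.85 − 0.00)/2 = 0.425 m; q_2 = 0.50 × 0.60 × 0.425 = 0.1275 m³/s
w_3 = (1.80 − 0.26)/2 = 0.77 m; q_3 = 0.65 × 0.74 × 0.77 = 0.3704 m³/s
w_4 = (3.34 − 0.85)/2 = 1.245 m; q_4 = 0.72 × 1.11 × 1.245 = 0.9950 m³/s
w_5 = (3.81 − 1.80)/2 = 1.005 m; q_5 = 0.70 × 0.61 × 1.005 = 0.4291 m³/s
w_6 = (3.81 − 3.34)/2 = 0.235 m; q_6 = 0.29 × 0.26 × 0.235 = 0.01772 m³/s
Q = Σ qᵢ = 1.955 m³/s
= 1.955 × 1000 = 1955 L/s

1950 L/s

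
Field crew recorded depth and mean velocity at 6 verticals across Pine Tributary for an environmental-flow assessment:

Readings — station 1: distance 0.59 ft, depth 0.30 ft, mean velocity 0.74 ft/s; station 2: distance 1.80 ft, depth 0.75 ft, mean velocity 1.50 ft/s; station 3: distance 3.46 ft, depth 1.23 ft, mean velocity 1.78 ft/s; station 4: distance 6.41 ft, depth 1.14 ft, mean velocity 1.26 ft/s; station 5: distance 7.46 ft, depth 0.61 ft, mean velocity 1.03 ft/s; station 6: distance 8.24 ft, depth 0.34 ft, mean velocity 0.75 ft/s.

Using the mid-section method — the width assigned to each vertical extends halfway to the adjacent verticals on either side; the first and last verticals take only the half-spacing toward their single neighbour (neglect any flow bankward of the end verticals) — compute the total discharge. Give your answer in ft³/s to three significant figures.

w_1 = (1.80 − 0.59)/2 = 0.605 ft; q_1 = 0.74 × 0.30 × 0.605 = 0.1343 ft³/s
w_2 = (3.46 − 0.59)/2 = 1.435 ft; q_2 = 1.50 × 0.75 × 1.435 = 1.614 ft³/s
w_3 = (6.41 − 1.80)/2 = 2.305 ft; q_3 = 1.78 × 1.23 × 2.305 = 5.047 ft³/s
w_4 = (7.46 − 3.46)/2 = 2 ft; q_4 = 1.26 × 1.14 × 2 = 2.873 ft³/s
w_5 = (8.24 − 6.41)/2 = 0.915 ft; q_5 = 1.03 × 0.61 × 0.915 = 0.5749 ft³/s
w_6 = (8.24 − 7.46)/2 = 0.39 ft; q_6 = 0.75 × 0.34 × 0.39 = 0.09945 ft³/s
Q = Σ qᵢ = 10.34 ft³/s

10.3 ft³/s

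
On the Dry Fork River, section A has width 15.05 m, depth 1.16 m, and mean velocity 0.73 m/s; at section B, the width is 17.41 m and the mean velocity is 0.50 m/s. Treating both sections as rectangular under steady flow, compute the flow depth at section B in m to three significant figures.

Q = A₁V₁ = (15.05×1.16) × 0.73 = 12.74 m³/s
d₂ = Q/(b₂ V₂) = 12.74/(17.41×0.50) = 1.464 m

1.46 m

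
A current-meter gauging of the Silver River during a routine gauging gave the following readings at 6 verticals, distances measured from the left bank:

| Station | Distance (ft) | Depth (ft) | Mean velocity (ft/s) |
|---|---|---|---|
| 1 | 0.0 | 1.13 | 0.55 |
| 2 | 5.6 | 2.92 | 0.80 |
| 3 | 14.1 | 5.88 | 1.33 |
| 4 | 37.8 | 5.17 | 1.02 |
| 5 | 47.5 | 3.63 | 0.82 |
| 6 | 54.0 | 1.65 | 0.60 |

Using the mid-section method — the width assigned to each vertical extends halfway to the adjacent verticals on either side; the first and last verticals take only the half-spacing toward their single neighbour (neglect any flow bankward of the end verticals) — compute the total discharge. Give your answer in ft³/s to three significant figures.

260 ft³/s

w_1 = (5.6 − 0.0)/2 = 2.8 ft; q_1 = 0.55 × 1.13 × 2.8 = 1.740 ft³/s
w_2 = (14.1 − 0.0)/2 = 7.05 ft; q_2 = 0.80 × 2.92 × 7.05 = 16.47 ft³/s
w_3 = (37.8 − 5.6)/2 = 16.1 ft; q_3 = 1.33 × 5.88 × 16.1 = 125.9 ft³/s
w_4 = (47.5 − 14.1)/2 = 16.7 ft; q_4 = 1.02 × 5.17 × 16.7 = 88.07 ft³/s
w_5 = (54.0 − 37.8)/2 = 8.1 ft; q_5 = 0.82 × 3.63 × 8.1 = 24.11 ft³/s
w_6 = (54.0 − 47.5)/2 = 3.25 ft; q_6 = 0.60 × 1.65 × 3.25 = 3.218 ft³/s
Q = Σ qᵢ = 259.5 ft³/s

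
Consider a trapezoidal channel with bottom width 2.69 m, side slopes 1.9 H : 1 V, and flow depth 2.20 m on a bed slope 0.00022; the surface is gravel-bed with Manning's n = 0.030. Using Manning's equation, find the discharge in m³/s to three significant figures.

A = (b + z·y)·y = (2.69 + 1.9×2.20)×2.20 = 15.11 m²
P = b + 2y√(1+z²) = 2.69 + 2×2.20×√(1+1.9²) = 12.14 m
R = A/P = 15.11/12.14 = 1.245 m
Q = (1/n)·A·R^(2/3)·S^(1/2) = (1/0.030) × 15.11 × 1.245^(2/3) × 0.00022^(1/2) = 8.649 m³/s

8.65 m³/s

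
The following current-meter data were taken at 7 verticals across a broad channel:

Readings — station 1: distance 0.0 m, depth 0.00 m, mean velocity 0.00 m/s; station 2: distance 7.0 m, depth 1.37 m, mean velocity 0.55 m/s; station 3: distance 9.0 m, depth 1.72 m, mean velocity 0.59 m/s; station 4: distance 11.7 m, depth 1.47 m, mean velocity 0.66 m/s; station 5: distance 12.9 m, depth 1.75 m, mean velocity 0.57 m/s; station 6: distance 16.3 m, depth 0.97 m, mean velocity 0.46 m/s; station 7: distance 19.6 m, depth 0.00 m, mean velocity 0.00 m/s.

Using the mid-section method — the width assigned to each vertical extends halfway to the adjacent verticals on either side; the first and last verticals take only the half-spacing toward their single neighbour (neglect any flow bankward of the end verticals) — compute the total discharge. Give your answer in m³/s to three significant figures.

w_2 = (9.0 − 0.0)/2 = 4.5 m; q_2 = 0.55 × 1.37 × 4.5 = 3.391 m³/s
w_3 = (11.7 − 7.0)/2 = 2.35 m; q_3 = 0.59 × 1.72 × 2.35 = 2.385 m³/s
w_4 = (12.9 − 9.0)/2 = 1.95 m; q_4 = 0.66 × 1.47 × 1.95 = 1.892 m³/s
w_5 = (16.3 − 11.7)/2 = 2.3 m; q_5 = 0.57 × 1.75 × 2.3 = 2.294 m³/s
w_6 = (19.6 − 12.9)/2 = 3.35 m; q_6 = 0.46 × 0.97 × 3.35 = 1.495 m³/s
Stations 1, 7 contribute zero (depth or velocity is 0).
Q = Σ qᵢ = 11.46 m³/s

11.5 m³/s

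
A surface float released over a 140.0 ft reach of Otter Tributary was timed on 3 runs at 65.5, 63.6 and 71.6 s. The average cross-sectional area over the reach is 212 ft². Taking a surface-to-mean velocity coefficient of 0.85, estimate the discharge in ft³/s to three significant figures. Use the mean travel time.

377 ft³/s

t̄ = (65.5 + 63.6 + 71.6) / 3 = 66.9 s
v_surface = L / t̄ = 140.0 / 66.9 = 2.093 ft/s
v_mean = 0.85 × 2.093 = 1.779 ft/s
Q = A × v_mean = 212 × 1.779 = 377.1 ft³/s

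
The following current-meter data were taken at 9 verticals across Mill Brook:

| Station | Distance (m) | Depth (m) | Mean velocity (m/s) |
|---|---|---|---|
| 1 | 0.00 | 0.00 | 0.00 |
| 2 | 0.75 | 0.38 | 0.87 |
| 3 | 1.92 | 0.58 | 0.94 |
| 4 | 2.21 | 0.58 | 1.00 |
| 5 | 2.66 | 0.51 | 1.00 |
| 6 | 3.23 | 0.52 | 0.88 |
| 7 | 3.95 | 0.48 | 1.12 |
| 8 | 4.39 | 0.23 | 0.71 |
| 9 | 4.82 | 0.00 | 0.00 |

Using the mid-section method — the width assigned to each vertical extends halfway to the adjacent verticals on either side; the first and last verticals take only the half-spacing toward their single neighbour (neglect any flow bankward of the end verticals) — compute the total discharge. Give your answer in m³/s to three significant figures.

w_2 = (1.92 − 0.00)/2 = 0.96 m; q_2 = 0.87 × 0.38 × 0.96 = 0.3174 m³/s
w_3 = (2.21 − 0.75)/2 = 0.73 m; q_3 = 0.94 × 0.58 × 0.73 = 0.3980 m³/s
w_4 = (2.66 − 1.92)/2 = 0.37 m; q_4 = 1.00 × 0.58 × 0.37 = 0.2146 m³/s
w_5 = (3.23 − 2.21)/2 = 0.51 m; q_5 = 1.00 × 0.51 × 0.51 = 0.2601 m³/s
w_6 = (3.95 − 2.66)/2 = 0.645 m; q_6 = 0.88 × 0.52 × 0.645 = 0.2952 m³/s
w_7 = (4.39 − 3.23)/2 = 0.58 m; q_7 = 1.12 × 0.48 × 0.58 = 0.3118 m³/s
w_8 = (4.82 − 3.95)/2 = 0.435 m; q_8 = 0.71 × 0.23 × 0.435 = 0.07104 m³/s
Stations 1, 9 contribute zero (depth or velocity is 0).
Q = Σ qᵢ = 1.868 m³/s

1.87 m³/s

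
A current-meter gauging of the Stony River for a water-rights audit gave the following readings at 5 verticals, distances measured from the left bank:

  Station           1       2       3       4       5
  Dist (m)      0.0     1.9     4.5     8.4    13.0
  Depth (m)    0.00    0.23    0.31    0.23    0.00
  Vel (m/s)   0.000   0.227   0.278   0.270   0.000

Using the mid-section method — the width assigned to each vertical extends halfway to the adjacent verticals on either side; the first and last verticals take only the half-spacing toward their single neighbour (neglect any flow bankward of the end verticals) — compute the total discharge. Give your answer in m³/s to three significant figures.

0.661 m³/s

w_2 = (4.5 − 0.0)/2 = 2.25 m; q_2 = 0.227 × 0.23 × 2.25 = 0.1175 m³/s
w_3 = (8.4 − 1.9)/2 = 3.25 m; q_3 = 0.278 × 0.31 × 3.25 = 0.2801 m³/s
w_4 = (13.0 − 4.5)/2 = 4.25 m; q_4 = 0.270 × 0.23 × 4.25 = 0.2639 m³/s
Stations 1, 5 contribute zero (depth or velocity is 0).
Q = Σ qᵢ = 0.6615 m³/s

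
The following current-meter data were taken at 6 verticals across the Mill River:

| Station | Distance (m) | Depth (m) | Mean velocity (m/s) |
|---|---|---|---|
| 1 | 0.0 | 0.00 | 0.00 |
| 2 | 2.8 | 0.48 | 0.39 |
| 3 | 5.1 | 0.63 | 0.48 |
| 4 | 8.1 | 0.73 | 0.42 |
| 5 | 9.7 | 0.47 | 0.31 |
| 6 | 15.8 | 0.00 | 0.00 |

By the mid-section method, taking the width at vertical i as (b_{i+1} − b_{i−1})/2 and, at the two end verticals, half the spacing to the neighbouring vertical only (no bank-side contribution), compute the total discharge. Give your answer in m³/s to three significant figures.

w_2 = (5.1 − 0.0)/2 = 2.55 m; q_2 = 0.39 × 0.48 × 2.55 = 0.4774 m³/s
w_3 = (8.1 − 2.8)/2 = 2.65 m; q_3 = 0.48 × 0.63 × 2.65 = 0.8014 m³/s
w_4 = (9.7 − 5.1)/2 = 2.3 m; q_4 = 0.42 × 0.73 × 2.3 = 0.7052 m³/s
w_5 = (15.8 − 8.1)/2 = 3.85 m; q_5 = 0.31 × 0.47 × 3.85 = 0.5609 m³/s
Stations 1, 6 contribute zero (depth or velocity is 0).
Q = Σ qᵢ = 2.545 m³/s

2.54 m³/s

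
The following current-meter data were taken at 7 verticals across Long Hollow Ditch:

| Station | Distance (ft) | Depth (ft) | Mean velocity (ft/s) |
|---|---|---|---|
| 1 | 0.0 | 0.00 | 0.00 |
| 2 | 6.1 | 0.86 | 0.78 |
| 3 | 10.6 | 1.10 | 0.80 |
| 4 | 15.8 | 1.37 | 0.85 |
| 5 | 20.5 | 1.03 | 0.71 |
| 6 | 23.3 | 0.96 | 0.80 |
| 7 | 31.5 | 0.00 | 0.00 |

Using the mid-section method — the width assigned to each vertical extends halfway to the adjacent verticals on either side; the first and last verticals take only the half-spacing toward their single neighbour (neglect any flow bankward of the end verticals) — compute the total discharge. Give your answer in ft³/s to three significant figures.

w_2 = (10.6 − 0.0)/2 = 5.3 ft; q_2 = 0.78 × 0.86 × 5.3 = 3.555 ft³/s
w_3 = (15.8 − 6.1)/2 = 4.85 ft; q_3 = 0.80 × 1.10 × 4.85 = 4.268 ft³/s
w_4 = (20.5 − 10.6)/2 = 4.95 ft; q_4 = 0.85 × 1.37 × 4.95 = 5.764 ft³/s
w_5 = (23.3 − 15.8)/2 = 3.75 ft; q_5 = 0.71 × 1.03 × 3.75 = 2.742 ft³/s
w_6 = (31.5 − 20.5)/2 = 5.5 ft; q_6 = 0.80 × 0.96 × 5.5 = 4.224 ft³/s
Stations 1, 7 contribute zero (depth or velocity is 0).
Q = Σ qᵢ = 20.55 ft³/s

20.6 ft³/s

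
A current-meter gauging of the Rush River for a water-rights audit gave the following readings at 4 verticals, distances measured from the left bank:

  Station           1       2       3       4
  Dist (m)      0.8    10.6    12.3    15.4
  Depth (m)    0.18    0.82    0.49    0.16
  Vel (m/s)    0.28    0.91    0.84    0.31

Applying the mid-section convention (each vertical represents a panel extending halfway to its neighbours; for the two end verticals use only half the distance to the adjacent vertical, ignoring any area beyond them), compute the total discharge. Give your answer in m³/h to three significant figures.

20200 m³/h

w_1 = (10.6 − 0.8)/2 = 4.9 m; q_1 = 0.28 × 0.18 × 4.9 = 0.2470 m³/s
w_2 = (12.3 − 0.8)/2 = 5.75 m; q_2 = 0.91 × 0.82 × 5.75 = 4.291 m³/s
w_3 = (15.4 − 10.6)/2 = 2.4 m; q_3 = 0.84 × 0.49 × 2.4 = 0.9878 m³/s
w_4 = (15.4 − 12.3)/2 = 1.55 m; q_4 = 0.31 × 0.16 × 1.55 = 0.07688 m³/s
Q = Σ qᵢ = 5.602 m³/s
= 5.602 × 3600 = 20170 m³/h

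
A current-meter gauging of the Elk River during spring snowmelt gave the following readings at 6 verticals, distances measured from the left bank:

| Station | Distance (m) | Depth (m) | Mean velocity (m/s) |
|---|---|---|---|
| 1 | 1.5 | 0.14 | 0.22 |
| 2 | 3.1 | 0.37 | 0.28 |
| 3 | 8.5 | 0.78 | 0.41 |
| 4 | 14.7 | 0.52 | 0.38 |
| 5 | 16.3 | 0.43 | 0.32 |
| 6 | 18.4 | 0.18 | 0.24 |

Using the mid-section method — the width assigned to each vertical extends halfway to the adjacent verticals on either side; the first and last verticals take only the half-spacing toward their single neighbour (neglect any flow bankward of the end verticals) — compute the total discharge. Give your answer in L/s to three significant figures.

3310 L/s

w_1 = (3.1 − 1.5)/2 = 0.8 m; q_1 = 0.22 × 0.14 × 0.8 = 0.02464 m³/s
w_2 = (8.5 − 1.5)/2 = 3.5 m; q_2 = 0.28 × 0.37 × 3.5 = 0.3626 m³/s
w_3 = (14.7 − 3.1)/2 = 5.8 m; q_3 = 0.41 × 0.78 × 5.8 = 1.855 m³/s
w_4 = (16.3 − 8.5)/2 = 3.9 m; q_4 = 0.38 × 0.52 × 3.9 = 0.7706 m³/s
w_5 = (18.4 − 14.7)/2 = 1.85 m; q_5 = 0.32 × 0.43 × 1.85 = 0.2546 m³/s
w_6 = (18.4 − 16.3)/2 = 1.05 m; q_6 = 0.24 × 0.18 × 1.05 = 0.04536 m³/s
Q = Σ qᵢ = 3.313 m³/s
= 3.313 × 1000 = 3313 L/s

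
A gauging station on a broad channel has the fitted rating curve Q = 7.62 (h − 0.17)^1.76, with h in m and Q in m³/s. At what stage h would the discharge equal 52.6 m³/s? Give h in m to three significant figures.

3.17 m

h − h₀ = (Q/C)^(1/b) = (52.6/7.62)^(1/1.76) = 2.997 m
h = 0.17 + 2.997 = 3.167 m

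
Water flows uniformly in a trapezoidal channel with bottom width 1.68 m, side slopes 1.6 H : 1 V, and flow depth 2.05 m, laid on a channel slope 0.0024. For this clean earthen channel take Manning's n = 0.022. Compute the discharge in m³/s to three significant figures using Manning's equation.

A = (b + z·y)·y = (1.68 + 1.6×2.05)×2.05 = 10.17 m²
P = b + 2y√(1+z²) = 1.68 + 2×2.05×√(1+1.6²) = 9.416 m
R = A/P = 10.17/9.416 = 1.080 m
Q = (1/n)·A·R^(2/3)·S^(1/2) = (1/0.022) × 10.17 × 1.080^(2/3) × 0.0024^(1/2) = 23.83 m³/s

23.8 m³/s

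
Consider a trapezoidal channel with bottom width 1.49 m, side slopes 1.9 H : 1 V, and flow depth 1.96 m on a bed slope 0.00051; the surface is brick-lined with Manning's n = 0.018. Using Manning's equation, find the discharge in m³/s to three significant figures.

A = (b + z·y)·y = (1.49 + 1.9×1.96)×1.96 = 10.22 m²
P = b + 2y√(1+z²) = 1.49 + 2×1.96×√(1+1.9²) = 9.907 m
R = A/P = 10.22/9.907 = 1.032 m
Q = (1/n)·A·R^(2/3)·S^(1/2) = (1/0.018) × 10.22 × 1.032^(2/3) × 0.00051^(1/2) = 13.09 m³/s

13.1 m³/s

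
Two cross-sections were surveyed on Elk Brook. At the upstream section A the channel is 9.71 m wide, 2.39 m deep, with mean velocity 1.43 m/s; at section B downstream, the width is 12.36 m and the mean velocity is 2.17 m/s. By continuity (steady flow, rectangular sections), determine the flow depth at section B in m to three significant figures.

Q = A₁V₁ = (9.71×2.39) × 1.43 = 33.19 m³/s
d₂ = Q/(b₂ V₂) = 33.19/(12.36×2.17) = 1.237 m

1.24 m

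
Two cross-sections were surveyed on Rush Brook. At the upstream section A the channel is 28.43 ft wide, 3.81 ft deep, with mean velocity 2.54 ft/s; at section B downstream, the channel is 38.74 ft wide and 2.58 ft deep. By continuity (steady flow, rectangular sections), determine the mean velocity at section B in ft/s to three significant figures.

2.75 ft/s

Q = A₁V₁ = (28.43×3.81) × 2.54 = 275.1 ft³/s
A₂ = 38.74 × 2.58 = 99.95 ft²
V₂ = Q/A₂ = 275.1/99.95 = 2.753 ft/s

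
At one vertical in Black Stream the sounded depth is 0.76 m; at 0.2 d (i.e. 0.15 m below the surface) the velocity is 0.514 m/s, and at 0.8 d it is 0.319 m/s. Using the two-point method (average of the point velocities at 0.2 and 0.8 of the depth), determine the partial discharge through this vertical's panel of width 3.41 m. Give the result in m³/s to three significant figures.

v̄ = (0.514 + 0.319) / 2 = 0.4165 m/s
q = v̄ × d × w = 0.4165 × 0.76 × 3.41 = 1.079 m³/s

1.08 m³/s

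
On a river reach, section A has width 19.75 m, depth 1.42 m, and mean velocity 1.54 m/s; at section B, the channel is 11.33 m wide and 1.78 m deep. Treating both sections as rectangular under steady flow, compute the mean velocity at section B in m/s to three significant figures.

2.14 m/s

Q = A₁V₁ = (19.75×1.42) × 1.54 = 43.19 m³/s
A₂ = 11.33 × 1.78 = 20.17 m²
V₂ = Q/A₂ = 43.19/20.17 = 2.142 m/s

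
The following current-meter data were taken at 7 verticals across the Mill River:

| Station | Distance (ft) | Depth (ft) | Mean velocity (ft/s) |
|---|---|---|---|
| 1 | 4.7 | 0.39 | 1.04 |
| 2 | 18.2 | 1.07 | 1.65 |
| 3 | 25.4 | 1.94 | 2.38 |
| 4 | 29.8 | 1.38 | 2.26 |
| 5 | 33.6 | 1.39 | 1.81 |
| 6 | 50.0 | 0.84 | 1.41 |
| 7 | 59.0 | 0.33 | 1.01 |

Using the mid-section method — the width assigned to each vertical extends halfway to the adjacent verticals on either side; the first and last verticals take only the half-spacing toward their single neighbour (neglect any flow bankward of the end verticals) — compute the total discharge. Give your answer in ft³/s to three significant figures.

103 ft³/s

w_1 = (18.2 − 4.7)/2 = 6.75 ft; q_1 = 1.04 × 0.39 × 6.75 = 2.738 ft³/s
w_2 = (25.4 − 4.7)/2 = 10.35 ft; q_2 = 1.65 × 1.07 × 10.35 = 18.27 ft³/s
w_3 = (29.8 − 18.2)/2 = 5.8 ft; q_3 = 2.38 × 1.94 × 5.8 = 26.78 ft³/s
w_4 = (33.6 − 25.4)/2 = 4.1 ft; q_4 = 2.26 × 1.38 × 4.1 = 12.79 ft³/s
w_5 = (50.0 − 29.8)/2 = 10.1 ft; q_5 = 1.81 × 1.39 × 10.1 = 25.41 ft³/s
w_6 = (59.0 − 33.6)/2 = 12.7 ft; q_6 = 1.41 × 0.84 × 12.7 = 15.04 ft³/s
w_7 = (59.0 − 50.0)/2 = 4.5 ft; q_7 = 1.01 × 0.33 × 4.5 = 1.500 ft³/s
Q = Σ qᵢ = 102.5 ft³/s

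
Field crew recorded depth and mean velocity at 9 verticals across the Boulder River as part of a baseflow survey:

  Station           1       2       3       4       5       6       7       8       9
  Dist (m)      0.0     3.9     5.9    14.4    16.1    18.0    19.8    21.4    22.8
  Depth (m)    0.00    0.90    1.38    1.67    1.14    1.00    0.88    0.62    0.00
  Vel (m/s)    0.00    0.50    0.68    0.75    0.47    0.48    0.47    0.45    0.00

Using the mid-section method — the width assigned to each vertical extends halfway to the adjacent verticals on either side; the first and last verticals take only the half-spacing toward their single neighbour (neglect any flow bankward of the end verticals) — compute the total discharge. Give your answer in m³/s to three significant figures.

w_2 = (5.9 − 0.0)/2 = 2.95 m; q_2 = 0.50 × 0.90 × 2.95 = 1.328 m³/s
w_3 = (14.4 − 3.9)/2 = 5.25 m; q_3 = 0.68 × 1.38 × 5.25 = 4.927 m³/s
w_4 = (16.1 − 5.9)/2 = 5.1 m; q_4 = 0.75 × 1.67 × 5.1 = 6.388 m³/s
w_5 = (18.0 − 14.4)/2 = 1.8 m; q_5 = 0.47 × 1.14 × 1.8 = 0.9644 m³/s
w_6 = (19.8 − 16.1)/2 = 1.85 m; q_6 = 0.48 × 1.00 × 1.85 = 0.8880 m³/s
w_7 = (21.4 − 18.0)/2 = 1.7 m; q_7 = 0.47 × 0.88 × 1.7 = 0.7031 m³/s
w_8 = (22.8 − 19.8)/2 = 1.5 m; q_8 = 0.45 × 0.62 × 1.5 = 0.4185 m³/s
Stations 1, 9 contribute zero (depth or velocity is 0).
Q = Σ qᵢ = 15.62 m³/s

15.6 m³/s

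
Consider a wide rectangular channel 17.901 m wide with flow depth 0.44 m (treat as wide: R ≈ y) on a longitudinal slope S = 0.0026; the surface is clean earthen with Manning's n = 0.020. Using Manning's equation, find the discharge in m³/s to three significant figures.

11.6 m³/s

A = b·y = 17.901 × 0.44 = 7.876 m²
Wide channel: R ≈ y = 0.44 m
Q = (1/n)·A·R^(2/3)·S^(1/2) = (1/0.020) × 7.876 × 0.4400^(2/3) × 0.0026^(1/2) = 11.62 m³/s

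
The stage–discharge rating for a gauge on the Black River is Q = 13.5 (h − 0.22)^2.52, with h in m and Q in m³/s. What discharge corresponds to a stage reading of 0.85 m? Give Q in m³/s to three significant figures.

4.21 m³/s

Q = 13.5 × (0.85 − 0.22)^2.52 = 13.5 × 0.63^2.52 = 4.214 m³/s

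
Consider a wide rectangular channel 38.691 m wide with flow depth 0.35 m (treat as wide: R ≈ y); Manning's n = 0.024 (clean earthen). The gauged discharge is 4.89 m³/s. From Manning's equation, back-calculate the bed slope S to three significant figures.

0.000305

A = b·y = 38.691 × 0.35 = 13.54 m²
Wide channel: R ≈ y = 0.35 m
S = (Q·n / (1·A·R^(2/3)))² = (4.89×0.024 / (1×13.54×0.4966))² = 0.0003045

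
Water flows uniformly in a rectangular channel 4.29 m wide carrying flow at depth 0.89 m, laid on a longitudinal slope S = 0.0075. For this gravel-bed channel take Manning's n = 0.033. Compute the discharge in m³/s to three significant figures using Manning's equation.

7.36 m³/s

A = b·y = 4.29 × 0.89 = 3.818 m²
P = b + 2y = 4.29 + 2×0.89 = 6.070 m
R = A/P = 3.818/6.070 = 0.6290 m
Q = (1/n)·A·R^(2/3)·S^(1/2) = (1/0.033) × 3.818 × 0.6290^(2/3) × 0.0075^(1/2) = 7.356 m³/s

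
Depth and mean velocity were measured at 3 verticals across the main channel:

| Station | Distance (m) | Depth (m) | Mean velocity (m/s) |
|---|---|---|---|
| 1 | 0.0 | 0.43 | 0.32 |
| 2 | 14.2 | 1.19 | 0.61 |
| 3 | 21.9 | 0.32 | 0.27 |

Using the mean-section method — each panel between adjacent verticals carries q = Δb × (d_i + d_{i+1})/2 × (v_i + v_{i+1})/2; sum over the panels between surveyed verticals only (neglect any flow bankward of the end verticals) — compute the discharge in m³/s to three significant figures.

Panel 1-2: Δb = 14.2 m, d̄ = (0.43+1.19)/2 = 0.81, v̄ = (0.32+0.61)/2 = 0.465 → q = 14.2×0.81×0.465 = 5.348 m³/s
Panel 2-3: Δb = 7.7 m, d̄ = (1.19+0.32)/2 = 0.755, v̄ = (0.61+0.27)/2 = 0.44 → q = 7.7×0.755×0.44 = 2.558 m³/s
Q = Σ q = 7.906 m³/s

7.91 m³/s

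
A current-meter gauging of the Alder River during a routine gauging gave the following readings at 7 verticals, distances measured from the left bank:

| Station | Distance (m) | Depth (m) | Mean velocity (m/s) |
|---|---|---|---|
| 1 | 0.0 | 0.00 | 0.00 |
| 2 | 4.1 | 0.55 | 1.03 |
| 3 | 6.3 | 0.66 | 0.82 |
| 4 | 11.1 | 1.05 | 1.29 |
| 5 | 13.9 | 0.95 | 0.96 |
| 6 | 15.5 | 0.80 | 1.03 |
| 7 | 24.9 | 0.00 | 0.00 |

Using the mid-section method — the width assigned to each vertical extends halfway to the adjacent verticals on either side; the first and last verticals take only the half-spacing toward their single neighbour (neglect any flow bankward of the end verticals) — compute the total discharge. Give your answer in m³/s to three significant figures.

15.4 m³/s

w_2 = (6.3 − 0.0)/2 = 3.15 m; q_2 = 1.03 × 0.55 × 3.15 = 1.784 m³/s
w_3 = (11.1 − 4.1)/2 = 3.5 m; q_3 = 0.82 × 0.66 × 3.5 = 1.894 m³/s
w_4 = (13.9 − 6.3)/2 = 3.8 m; q_4 = 1.29 × 1.05 × 3.8 = 5.147 m³/s
w_5 = (15.5 − 11.1)/2 = 2.2 m; q_5 = 0.96 × 0.95 × 2.2 = 2.006 m³/s
w_6 = (24.9 − 13.9)/2 = 5.5 m; q_6 = 1.03 × 0.80 × 5.5 = 4.532 m³/s
Stations 1, 7 contribute zero (depth or velocity is 0).
Q = Σ qᵢ = 15.36 m³/s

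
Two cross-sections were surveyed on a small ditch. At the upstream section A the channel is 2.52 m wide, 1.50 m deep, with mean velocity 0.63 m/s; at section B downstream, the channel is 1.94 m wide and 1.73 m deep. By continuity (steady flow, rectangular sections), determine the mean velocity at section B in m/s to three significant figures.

0.710 m/s

Q = A₁V₁ = (2.52×1.50) × 0.63 = 2.381 m³/s
A₂ = 1.94 × 1.73 = 3.356 m²
V₂ = Q/A₂ = 2.381/3.356 = 0.7096 m/s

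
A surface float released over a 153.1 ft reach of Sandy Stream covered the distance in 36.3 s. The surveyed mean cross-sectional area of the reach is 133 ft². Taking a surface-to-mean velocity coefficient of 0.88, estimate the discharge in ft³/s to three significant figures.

v_surface = L / t̄ = 153.1 / 36.3 = 4.218 ft/s
v_mean = 0.88 × 4.218 = 3.712 ft/s
Q = A × v_mean = 133 × 3.712 = 493.6 ft³/s

494 ft³/s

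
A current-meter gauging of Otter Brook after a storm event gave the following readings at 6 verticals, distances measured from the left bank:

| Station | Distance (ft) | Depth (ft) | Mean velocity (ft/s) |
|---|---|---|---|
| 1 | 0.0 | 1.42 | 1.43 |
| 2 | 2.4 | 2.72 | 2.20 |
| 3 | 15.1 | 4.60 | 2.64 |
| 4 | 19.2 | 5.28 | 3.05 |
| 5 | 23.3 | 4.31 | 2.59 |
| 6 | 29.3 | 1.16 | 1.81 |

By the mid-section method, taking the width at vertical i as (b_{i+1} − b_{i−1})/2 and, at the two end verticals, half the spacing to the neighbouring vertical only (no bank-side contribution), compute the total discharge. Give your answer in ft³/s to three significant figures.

278 ft³/s

w_1 = (2.4 − 0.0)/2 = 1.2 ft; q_1 = 1.43 × 1.42 × 1.2 = 2.437 ft³/s
w_2 = (15.1 − 0.0)/2 = 7.55 ft; q_2 = 2.20 × 2.72 × 7.55 = 45.18 ft³/s
w_3 = (19.2 − 2.4)/2 = 8.4 ft; q_3 = 2.64 × 4.60 × 8.4 = 102.0 ft³/s
w_4 = (23.3 − 15.1)/2 = 4.1 ft; q_4 = 3.05 × 5.28 × 4.1 = 66.03 ft³/s
w_5 = (29.3 − 19.2)/2 = 5.05 ft; q_5 = 2.59 × 4.31 × 5.05 = 56.37 ft³/s
w_6 = (29.3 − 23.3)/2 = 3 ft; q_6 = 1.81 × 1.16 × 3 = 6.299 ft³/s
Q = Σ qᵢ = 278.3 ft³/s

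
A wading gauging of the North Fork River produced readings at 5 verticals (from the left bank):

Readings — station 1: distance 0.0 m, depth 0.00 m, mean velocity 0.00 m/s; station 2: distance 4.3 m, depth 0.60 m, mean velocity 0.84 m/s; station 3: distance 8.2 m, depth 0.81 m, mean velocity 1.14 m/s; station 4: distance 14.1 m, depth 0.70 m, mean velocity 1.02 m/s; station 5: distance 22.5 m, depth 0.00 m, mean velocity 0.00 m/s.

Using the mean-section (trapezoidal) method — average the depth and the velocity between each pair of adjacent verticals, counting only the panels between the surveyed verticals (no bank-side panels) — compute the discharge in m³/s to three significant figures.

9.57 m³/s

Panel 1-2: Δb = 4.3 m, d̄ = (0.00+0.60)/2 = 0.3, v̄ = (0.00+0.84)/2 = 0.42 → q = 4.3×0.3×0.42 = 0.5418 m³/s
Panel 2-3: Δb = 3.9 m, d̄ = (0.60+0.81)/2 = 0.705, v̄ = (0.84+1.14)/2 = 0.99 → q = 3.9×0.705×0.99 = 2.722 m³/s
Panel 3-4: Δb = 5.9 m, d̄ = (0.81+0.70)/2 = 0.755, v̄ = (1.14+1.02)/2 = 1.08 → q = 5.9×0.755×1.08 = 4.811 m³/s
Panel 4-5: Δb = 8.4 m, d̄ = (0.70+0.00)/2 = 0.35, v̄ = (1.02+0.00)/2 = 0.51 → q = 8.4×0.35×0.51 = 1.499 m³/s
Q = Σ q = 9.574 m³/s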